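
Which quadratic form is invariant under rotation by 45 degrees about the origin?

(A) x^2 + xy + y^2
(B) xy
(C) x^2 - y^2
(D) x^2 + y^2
D

Rotation by 45 degrees sends (x, y) to (sqrt(2)x/2 - sqrt(2)y/2, sqrt(2)x/2 + sqrt(2)y/2).
Substitute the transformed coordinates into each option and compare with the original:
(A) x^2 + xy + y^2  ->  (sqrt(2)x/2 - sqrt(2)y/2)^2 + (sqrt(2)x/2 - sqrt(2)y/2)(sqrt(2)x/2 + sqrt(2)y/2) + (sqrt(2)x/2 + sqrt(2)y/2)^2 = 3x^2/2 + y^2/2   [differs from x^2 + xy + y^2: not invariant]
(B) xy  ->  (sqrt(2)x/2 - sqrt(2)y/2)(sqrt(2)x/2 + sqrt(2)y/2) = x^2/2 - y^2/2   [differs from xy: not invariant]
(C) x^2 - y^2  ->  (sqrt(2)x/2 - sqrt(2)y/2)^2 - (sqrt(2)x/2 + sqrt(2)y/2)^2 = -2xy   [differs from x^2 - y^2: not invariant]
(D) x^2 + y^2  ->  (sqrt(2)x/2 - sqrt(2)y/2)^2 + (sqrt(2)x/2 + sqrt(2)y/2)^2 = x^2 + y^2   [equals x^2 + y^2: invariant]

Only option (D), x^2 + y^2, is unchanged by the transformation.
x^2 + y^2 is the squared distance from the origin, which rotations preserve.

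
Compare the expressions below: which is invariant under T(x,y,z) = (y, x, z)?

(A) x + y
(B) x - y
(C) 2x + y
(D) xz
A

Apply T(x,y,z) = (y, x, z) to each option, i.e. replace (x, y, z) by the transformed coordinates.
Substitute the transformed coordinates into each option and compare with the original:
(A) x + y  ->  (y) + (x) = x + y   [equals x + y: invariant]
(B) x - y  ->  (y) - (x) = -x + y   [differs from x - y: not invariant]
(C) 2x + y  ->  2(y) + (x) = x + 2y   [differs from 2x + y: not invariant]
(D) xz  ->  (y)(z) = yz   [differs from xz: not invariant]

Only option (A), x + y, is unchanged by the transformation.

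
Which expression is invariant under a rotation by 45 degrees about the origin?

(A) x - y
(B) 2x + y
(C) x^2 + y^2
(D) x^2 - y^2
C

A rotation by 45 degrees sends (x, y) to (sqrt(2)x/2 - sqrt(2)y/2, sqrt(2)x/2 + sqrt(2)y/2).
Substitute the transformed coordinates into each option and compare with the original:
(A) x - y  ->  (sqrt(2)x/2 - sqrt(2)y/2) - (sqrt(2)x/2 + sqrt(2)y/2) = -sqrt(2)y   [differs from x - y: not invariant]
(B) 2x + y  ->  2(sqrt(2)x/2 - sqrt(2)y/2) + (sqrt(2)x/2 + sqrt(2)y/2) = 3sqrt(2)x/2 - sqrt(2)y/2   [differs from 2x + y: not invariant]
(C) x^2 + y^2  ->  (sqrt(2)x/2 - sqrt(2)y/2)^2 + (sqrt(2)x/2 + sqrt(2)y/2)^2 = x^2 + y^2   [equals x^2 + y^2: invariant]
(D) x^2 - y^2  ->  (sqrt(2)x/2 - sqrt(2)y/2)^2 - (sqrt(2)x/2 + sqrt(2)y/2)^2 = -2xy   [differs from x^2 - y^2: not invariant]

Only option (C), x^2 + y^2, is unchanged by the transformation.
Geometrically, x^2 + y^2 is the squared distance from the origin, which every rotation about the origin preserves.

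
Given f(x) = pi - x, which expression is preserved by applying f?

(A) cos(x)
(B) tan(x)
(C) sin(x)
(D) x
C

For f(x) = pi - x:
sin(pi - x) = sin(x), so sine is invariant under this transformation.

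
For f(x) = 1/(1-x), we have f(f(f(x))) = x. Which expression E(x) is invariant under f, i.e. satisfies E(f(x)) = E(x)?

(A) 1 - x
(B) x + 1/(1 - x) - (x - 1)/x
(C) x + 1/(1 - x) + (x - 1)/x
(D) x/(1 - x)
C

Replace x by f(x) = 1/(1 - x) in each option and simplify. As a quick numerical cross-check, also compare E(4) with E(f(4)) = E(-1/3).

(A) 1 - x  ->  1 - (1/(1 - x)) = x/(x - 1); check: E(4) = -3 but E(-1/3) = 4/3.   [not invariant]
(B) x + 1/(1 - x) - (x - 1)/x  ->  (1/(1 - x)) + 1/(1 - (1/(1 - x))) - ((1/(1 - x)) - 1)/(1/(1 - x)) = (x^2(1 - x) - x + (x - 1)^2)/(x(x - 1)); check: E(4) = 35/12 but E(-1/3) = -43/12.   [not invariant]
(C) x + 1/(1 - x) + (x - 1)/x  ->  (1/(1 - x)) + 1/(1 - (1/(1 - x))) + ((1/(1 - x)) - 1)/(1/(1 - x)), which simplifies back to x + 1/(1 - x) + (x - 1)/x; check: E(4) = 53/12, E(-1/3) = 53/12.   [invariant]
(D) x/(1 - x)  ->  (1/(1 - x))/(1 - (1/(1 - x))) = -1/x; check: E(4) = -4/3 but E(-1/3) = -1/4.   [not invariant]

Only (C) is unchanged. Indeed f(f(x)) = 1/(1 - 1/(1-x)) = (1-x)/(-x) = (x-1)/x, so E(x) = x + f(x) + f(f(x)) is the sum over the whole 3-cycle; applying f just permutes the three terms cyclically (x -> f(x) -> f(f(x)) -> x), leaving the sum unchanged.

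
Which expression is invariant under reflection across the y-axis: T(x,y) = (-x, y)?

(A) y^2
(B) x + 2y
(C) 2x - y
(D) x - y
A

The map is reflection across the y-axis: T(x,y) = (-x, y).
Substitute the transformed coordinates into each option and compare with the original:
(A) y^2  ->  (y)^2 = y^2   [equals y^2: invariant]
(B) x + 2y  ->  (-x) + 2(y) = -x + 2y   [differs from x + 2y: not invariant]
(C) 2x - y  ->  2(-x) - (y) = -2x - y   [differs from 2x - y: not invariant]
(D) x - y  ->  (-x) - (y) = -x - y   [differs from x - y: not invariant]

Only option (A), y^2, is unchanged by the transformation.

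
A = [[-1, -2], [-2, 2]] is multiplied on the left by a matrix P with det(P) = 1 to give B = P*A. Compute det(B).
-6

By the multiplicative property of determinants, det(B) = det(P*A) = det(P) * det(A) = det(A),
so the determinant is invariant under multiplication by any determinant-1 matrix; we just need det(A).

det(A) = (-1)(2) - (-2)(-2) = -2 - 4 = -6

Therefore det(B) = 1 * (-6) = -6.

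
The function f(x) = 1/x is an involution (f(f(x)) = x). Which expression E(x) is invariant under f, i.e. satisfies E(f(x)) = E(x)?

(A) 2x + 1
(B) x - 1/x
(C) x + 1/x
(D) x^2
C

Replace x by f(x) = 1/x in each option and simplify. As a quick numerical cross-check, also compare E(4) with E(f(4)) = E(1/4).

(A) 2x + 1  ->  2(1/x) + 1 = (x + 2)/x; check: E(4) = 9 but E(1/4) = 3/2.   [not invariant]
(B) x - 1/x  ->  (1/x) - 1/(1/x) = -x + 1/x; check: E(4) = 15/4 but E(1/4) = -15/4.   [not invariant]
(C) x + 1/x  ->  (1/x) + 1/(1/x), which simplifies back to x + 1/x; check: E(4) = 17/4, E(1/4) = 17/4.   [invariant]
(D) x^2  ->  (1/x)^2 = x^(-2); check: E(4) = 16 but E(1/4) = 1/16.   [not invariant]

Only (C) is unchanged. E is symmetric under swapping x with f(x) = 1/x, which is exactly what an involution does.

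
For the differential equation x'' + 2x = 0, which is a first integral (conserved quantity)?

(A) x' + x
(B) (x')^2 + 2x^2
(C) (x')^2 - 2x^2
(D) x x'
B

A first integral I satisfies dI/dt = 0 along every solution. Differentiate each option and use the equation of motion:
(A) d/dt[x' + x] = x'' + x' = -2x + x', not identically 0
(B) d/dt[(x')^2 + 2x^2] = 2x'x'' + 4x x' = 2x'(-2x) + 4x x' = 0
(C) d/dt[(x')^2 - 2x^2] = 2x'x'' - 4x x' = -8x x', not identically 0
(D) d/dt[x x'] = (x')^2 + x x'' = (x')^2 - 2x^2, not identically 0

Only (B) has zero time-derivative. So the energy-like quantity (x')^2 + 2x^2 is the first integral.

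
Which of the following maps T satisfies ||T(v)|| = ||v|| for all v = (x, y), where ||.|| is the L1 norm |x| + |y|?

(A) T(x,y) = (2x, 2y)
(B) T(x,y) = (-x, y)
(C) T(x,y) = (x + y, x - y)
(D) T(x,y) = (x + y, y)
B

A transformation preserves a norm if ||T(v)|| = ||v|| for every v; a single vector where the norm changes rules an option out.

(A) T(x,y) = (2x, 2y): v = (1, 0) has norm |1| + |0| = 1, but T(v) = (2, 0) has norm 2 -- not preserved.
(B) T(x,y) = (-x, y): preserves the norm -- it only permutes the coordinates and/or flips signs, which leaves |x| + |y| unchanged.
(C) T(x,y) = (x + y, x - y): v = (1, 0) has norm |1| + |0| = 1, but T(v) = (1, 1) has norm 2 -- not preserved.
(D) T(x,y) = (x + y, y): v = (0, 1) has norm |0| + |1| = 1, but T(v) = (1, 1) has norm 2 -- not preserved.

Therefore the answer is (B).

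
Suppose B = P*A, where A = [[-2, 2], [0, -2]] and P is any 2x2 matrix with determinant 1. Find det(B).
4

By the multiplicative property of determinants, det(B) = det(P*A) = det(P) * det(A) = det(A),
so the determinant is invariant under multiplication by any determinant-1 matrix; we just need det(A).

det(A) = (-2)(-2) - (2)(0) = 4 - 0 = 4

Therefore det(B) = 1 * 4 = 4.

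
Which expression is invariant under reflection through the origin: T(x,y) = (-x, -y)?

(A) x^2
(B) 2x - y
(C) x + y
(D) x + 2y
A

The map is reflection through the origin: T(x,y) = (-x, -y).
Substitute the transformed coordinates into each option and compare with the original:
(A) x^2  ->  (-x)^2 = x^2   [equals x^2: invariant]
(B) 2x - y  ->  2(-x) - (-y) = -2x + y   [differs from 2x - y: not invariant]
(C) x + y  ->  (-x) + (-y) = -x - y   [differs from x + y: not invariant]
(D) x + 2y  ->  (-x) + 2(-y) = -x - 2y   [differs from x + 2y: not invariant]

Only option (A), x^2, is unchanged by the transformation.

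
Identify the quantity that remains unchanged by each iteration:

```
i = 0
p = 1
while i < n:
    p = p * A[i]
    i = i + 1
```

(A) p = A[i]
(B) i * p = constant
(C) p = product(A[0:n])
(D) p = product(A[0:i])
D

A loop invariant must hold before the first iteration and be re-established by every execution of the body.

(D) p = product(A[0:i]): Initially i = 0 and p = 1 = product of the empty slice A[0:0]. If p = product(A[0:i]) holds at the top of an iteration, the body sets p to product(A[0:i]) * A[i] = product(A[0:i+1]) and then i to i+1, so the property is restored. At exit i = n, giving p = product(A[0:n]).

The other options fail:
(A) p = A[i]: after the first iteration p = A[0] but i = 1; in general p is a product of several elements, not a single one.
(B) i * p = constant: initially i * p = 0, but after one iteration it is 1 * A[0], which is nonzero in general.
(C) p = product(A[0:n]): false before the loop (p = 1, not the full product) -- it only becomes true at exit.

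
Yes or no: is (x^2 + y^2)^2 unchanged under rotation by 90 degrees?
Yes

Applying rotation by 90 degrees: x' = x*cos(90 degrees) - y*sin(90 degrees) = -y, y' = x*sin(90 degrees) + y*cos(90 degrees) = x

Substituting into (x^2 + y^2)^2:
((-y)^2 + (x)^2)^2
= x^4 + 2x^2y^2 + y^4 = (x^2 + y^2)^2

This equals the original expression (x^2 + y^2)^2, so it IS invariant.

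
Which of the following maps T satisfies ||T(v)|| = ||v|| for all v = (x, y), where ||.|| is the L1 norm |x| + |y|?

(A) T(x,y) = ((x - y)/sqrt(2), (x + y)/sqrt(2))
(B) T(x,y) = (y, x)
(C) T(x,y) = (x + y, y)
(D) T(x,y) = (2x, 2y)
B

A transformation preserves a norm if ||T(v)|| = ||v|| for every v; a single vector where the norm changes rules an option out.

(A) T(x,y) = ((x - y)/sqrt(2), (x + y)/sqrt(2)): v = (1, 0) has norm |1| + |0| = 1, but T(v) = (sqrt(2)/2, sqrt(2)/2) has norm sqrt(2) -- not preserved.
(B) T(x,y) = (y, x): preserves the norm -- it only permutes the coordinates and/or flips signs, which leaves |x| + |y| unchanged.
(C) T(x,y) = (x + y, y): v = (0, 1) has norm |0| + |1| = 1, but T(v) = (1, 1) has norm 2 -- not preserved.
(D) T(x,y) = (2x, 2y): v = (1, 0) has norm |1| + |0| = 1, but T(v) = (2, 0) has norm 2 -- not preserved.

Therefore the answer is (B).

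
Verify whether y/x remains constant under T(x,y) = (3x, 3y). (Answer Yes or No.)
Yes

Substitute T(x,y) = (3x, 3y) into the expression and compare with the original.

Original: y/x
After applying T: (3y)/(3x) = y/x

This is identical to the original y/x, so the expression is invariant.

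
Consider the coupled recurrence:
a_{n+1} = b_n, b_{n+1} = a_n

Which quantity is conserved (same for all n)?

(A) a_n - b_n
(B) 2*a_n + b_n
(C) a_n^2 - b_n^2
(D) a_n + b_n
D

Replace a_n by a_{n+1} = b_n and b_n by b_{n+1} = a_n in each option and simplify:
(A) a_n - b_n  ->  (b_n) - (a_n) = -a_n + b_n   [not conserved]
(B) 2*a_n + b_n  ->  2*(b_n) + (a_n) = a_n + 2*b_n   [not conserved]
(C) a_n^2 - b_n^2  ->  (b_n)^2 - (a_n)^2 = -a_n^2 + b_n^2   [not conserved]
(D) a_n + b_n  ->  (b_n) + (a_n) = a_n + b_n   [conserved]

Only (D) a_n + b_n returns to itself after one step, so it is the conserved quantity.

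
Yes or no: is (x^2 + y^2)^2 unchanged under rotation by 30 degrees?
Yes

Applying rotation by 30 degrees: x' = x*cos(30 degrees) - y*sin(30 degrees) = sqrt(3)x/2 - y/2, y' = x*sin(30 degrees) + y*cos(30 degrees) = x/2 + sqrt(3)y/2

Substituting into (x^2 + y^2)^2:
((sqrt(3)x/2 - y/2)^2 + (x/2 + sqrt(3)y/2)^2)^2
= x^4 + 2x^2y^2 + y^4 = (x^2 + y^2)^2

This equals the original expression (x^2 + y^2)^2, so it IS invariant.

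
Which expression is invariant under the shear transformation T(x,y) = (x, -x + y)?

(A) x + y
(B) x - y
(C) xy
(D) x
D

Under the shear T(x,y) = (x, -x + y):
Substitute the transformed coordinates into each option and compare with the original:
(A) x + y  ->  (x) + (-x + y) = y   [differs from x + y: not invariant]
(B) x - y  ->  (x) - (-x + y) = 2x - y   [differs from x - y: not invariant]
(C) xy  ->  (x)(-x + y) = -x^2 + xy   [differs from xy: not invariant]
(D) x  ->  (x) = x   [equals x: invariant]

Only option (D), x, is unchanged by the transformation.
A vertical shear moves points parallel to the y-axis, so the x-coordinate (and any function of x alone) is unchanged.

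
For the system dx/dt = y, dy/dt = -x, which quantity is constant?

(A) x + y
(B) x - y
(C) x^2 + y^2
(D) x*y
C

A first integral I satisfies dI/dt = 0 along every solution. Differentiate each option and use the equation of motion:
(A) d/dt[x + y] = y + (-x) = y - x, not identically 0
(B) d/dt[x - y] = y - (-x) = x + y, not identically 0
(C) d/dt[x^2 + y^2] = 2x*dx/dt + 2y*dy/dt = 2x*y + 2y*(-x) = 0
(D) d/dt[x*y] = (dx/dt)y + x(dy/dt) = y^2 - x^2, not identically 0

Only (C) has zero time-derivative. So x^2 + y^2 (the squared radius; trajectories are circles) is the conserved quantity.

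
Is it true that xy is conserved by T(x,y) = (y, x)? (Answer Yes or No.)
Yes

Substitute T(x,y) = (y, x) into the expression and compare with the original.

Original: xy
After applying T: (y)(x) = xy

This is identical to the original xy, so the expression is invariant.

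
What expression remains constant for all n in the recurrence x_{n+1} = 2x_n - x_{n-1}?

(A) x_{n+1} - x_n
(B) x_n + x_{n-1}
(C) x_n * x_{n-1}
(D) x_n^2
A

For the recurrence x_{n+1} = 2x_n - x_{n-1}:

If x_{n+1} = 2x_n - x_{n-1}, then:
x_{n+1} - x_n = x_n - x_{n-1}
The first difference is constant throughout the sequence.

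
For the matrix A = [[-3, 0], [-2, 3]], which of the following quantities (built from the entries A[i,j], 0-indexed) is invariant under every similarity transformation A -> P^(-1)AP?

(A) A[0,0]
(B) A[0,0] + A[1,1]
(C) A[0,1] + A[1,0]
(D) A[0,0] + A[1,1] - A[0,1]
B

A[0,0] + A[1,1] is the trace of A. By the cyclic property of the trace, tr(P^(-1)AP) = tr(APP^(-1)) = tr(A), so it is the same for every matrix similar to A.

The other combinations are not similarity invariants. For example, take P = [[1, 1], [0, 1]] (det P = 1), so P^(-1) = [[1, -1], [0, 1]] and
B = P^(-1)AP = [[-1, -4], [-2, 1]].
Evaluating each option on A and on B:
(A) A[0,0]: -3 for A, -1 for B -> changes
(B) A[0,0] + A[1,1]: 0 for A, 0 for B -> unchanged
(C) A[0,1] + A[1,0]: -2 for A, -6 for B -> changes
(D) A[0,0] + A[1,1] - A[0,1]: 0 for A, 4 for B -> changes

Only (B) A[0,0] + A[1,1] = 0 survives (and it does so for every P, not just this one), so it is the invariant.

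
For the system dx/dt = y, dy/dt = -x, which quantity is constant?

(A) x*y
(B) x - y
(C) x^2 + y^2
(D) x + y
C

A first integral I satisfies dI/dt = 0 along every solution. Differentiate each option and use the equation of motion:
(A) d/dt[x*y] = (dx/dt)y + x(dy/dt) = y^2 - x^2, not identically 0
(B) d/dt[x - y] = y - (-x) = x + y, not identically 0
(C) d/dt[x^2 + y^2] = 2x*dx/dt + 2y*dy/dt = 2x*y + 2y*(-x) = 0
(D) d/dt[x + y] = y + (-x) = y - x, not identically 0

Only (C) has zero time-derivative. So x^2 + y^2 (the squared radius; trajectories are circles) is the conserved quantity.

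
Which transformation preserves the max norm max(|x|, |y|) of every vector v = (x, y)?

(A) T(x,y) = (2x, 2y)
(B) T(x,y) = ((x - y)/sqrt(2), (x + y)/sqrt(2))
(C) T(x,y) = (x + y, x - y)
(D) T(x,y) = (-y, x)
D

A transformation preserves a norm if ||T(v)|| = ||v|| for every v; a single vector where the norm changes rules an option out.

(A) T(x,y) = (2x, 2y): v = (1, 0) has norm max(|1|, |0|) = 1, but T(v) = (2, 0) has norm 2 -- not preserved.
(B) T(x,y) = ((x - y)/sqrt(2), (x + y)/sqrt(2)): v = (1, 0) has norm max(|1|, |0|) = 1, but T(v) = (sqrt(2)/2, sqrt(2)/2) has norm sqrt(2)/2 -- not preserved.
(C) T(x,y) = (x + y, x - y): v = (1, 1) has norm max(|1|, |1|) = 1, but T(v) = (2, 0) has norm 2 -- not preserved.
(D) T(x,y) = (-y, x): preserves the norm -- it only permutes the coordinates and/or flips signs, which leaves max(|x|, |y|) unchanged.

Therefore the answer is (D).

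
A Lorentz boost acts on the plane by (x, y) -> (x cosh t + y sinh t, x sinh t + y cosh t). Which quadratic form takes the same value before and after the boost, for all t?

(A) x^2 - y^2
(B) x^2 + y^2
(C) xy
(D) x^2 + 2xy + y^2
A

Write x' = x cosh t + y sinh t, y' = x sinh t + y cosh t and substitute into each option:
(A) x^2 - y^2: (x cosh t + y sinh t)^2 - (x sinh t + y cosh t)^2 = x^2(cosh^2 t - sinh^2 t) + 2xy(cosh t sinh t - sinh t cosh t) + y^2(sinh^2 t - cosh^2 t) = x^2 - y^2   [invariant, using cosh^2 t - sinh^2 t = 1]
(B) x^2 + y^2: (x cosh t + y sinh t)^2 + (x sinh t + y cosh t)^2 = (x^2 + y^2)(cosh^2 t + sinh^2 t) + 4xy sinh t cosh t = (x^2 + y^2) cosh 2t + 2xy sinh 2t   [not invariant for t != 0]
(C) xy: (x cosh t + y sinh t)(x sinh t + y cosh t) = xy(cosh^2 t + sinh^2 t) + (x^2 + y^2) sinh t cosh t = xy cosh 2t + (x^2 + y^2)(sinh 2t)/2   [not invariant for t != 0]
(D) x^2 + 2xy + y^2: (x' + y')^2 with x' + y' = (x + y)(cosh t + sinh t) = (x + y)e^t, so it becomes (x + y)^2 e^(2t)   [not invariant for t != 0]

Only (A) x^2 - y^2 is unchanged; it is the Minkowski form preserved by Lorentz boosts, just as x^2 + y^2 is preserved by ordinary rotations.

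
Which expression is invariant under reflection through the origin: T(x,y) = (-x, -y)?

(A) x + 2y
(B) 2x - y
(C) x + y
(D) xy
D

The map is reflection through the origin: T(x,y) = (-x, -y).
Substitute the transformed coordinates into each option and compare with the original:
(A) x + 2y  ->  (-x) + 2(-y) = -x - 2y   [differs from x + 2y: not invariant]
(B) 2x - y  ->  2(-x) - (-y) = -2x + y   [differs from 2x - y: not invariant]
(C) x + y  ->  (-x) + (-y) = -x - y   [differs from x + y: not invariant]
(D) xy  ->  (-x)(-y) = xy   [equals xy: invariant]

Only option (D), xy, is unchanged by the transformation.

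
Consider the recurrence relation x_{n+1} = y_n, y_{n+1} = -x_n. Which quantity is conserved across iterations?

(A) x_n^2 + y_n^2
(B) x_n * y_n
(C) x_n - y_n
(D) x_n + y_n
A

For the recurrence x_{n+1} = y_n, y_{n+1} = -x_n:

x_{n+1}^2 + y_{n+1}^2 = y_n^2 + (-x_n)^2 = x_n^2 + y_n^2
The sum of squares is conserved (like energy in a harmonic oscillator).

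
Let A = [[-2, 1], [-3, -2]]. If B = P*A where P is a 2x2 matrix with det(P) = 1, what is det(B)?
7

By the multiplicative property of determinants, det(B) = det(P*A) = det(P) * det(A) = det(A),
so the determinant is invariant under multiplication by any determinant-1 matrix; we just need det(A).

det(A) = (-2)(-2) - (1)(-3) = 4 - (-3) = 7

Therefore det(B) = 1 * 7 = 7.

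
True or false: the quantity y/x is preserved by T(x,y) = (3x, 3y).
True

Substitute T(x,y) = (3x, 3y) into the expression and compare with the original.

Original: y/x
After applying T: (3y)/(3x) = y/x

This is identical to the original y/x, so the expression is invariant.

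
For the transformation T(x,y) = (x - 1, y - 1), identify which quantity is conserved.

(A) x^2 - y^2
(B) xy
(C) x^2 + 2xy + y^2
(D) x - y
D

An expression E(x,y) is invariant under T if E(T(x,y)) = E(x,y). Here T(x,y) = (x - 1, y - 1).
Substitute the transformed coordinates into each option and compare with the original:
(A) x^2 - y^2  ->  (x - 1)^2 - (y - 1)^2 = x^2 - 2x - y^2 + 2y   [differs from x^2 - y^2: not invariant]
(B) xy  ->  (x - 1)(y - 1) = xy - x - y + 1   [differs from xy: not invariant]
(C) x^2 + 2xy + y^2  ->  (x - 1)^2 + 2(x - 1)(y - 1) + (y - 1)^2 = x^2 + 2xy - 4x + y^2 - 4y + 4   [differs from x^2 + 2xy + y^2: not invariant]
(D) x - y  ->  (x - 1) - (y - 1) = x - y   [equals x - y: invariant]

Only option (D), x - y, is unchanged by the transformation.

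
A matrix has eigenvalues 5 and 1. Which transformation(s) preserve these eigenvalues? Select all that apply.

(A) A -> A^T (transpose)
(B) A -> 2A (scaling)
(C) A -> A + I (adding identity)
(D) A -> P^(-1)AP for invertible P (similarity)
A and D

Eigenvalues are preserved by:
1. Similarity transformations: A -> P^(-1)AP (same characteristic polynomial)
2. Transpose: A^T has the same eigenvalues as A

Eigenvalues are NOT preserved by:
- Adding identity: eigenvalues become 5+1, 1+1
- Scaling: eigenvalues become 10, 2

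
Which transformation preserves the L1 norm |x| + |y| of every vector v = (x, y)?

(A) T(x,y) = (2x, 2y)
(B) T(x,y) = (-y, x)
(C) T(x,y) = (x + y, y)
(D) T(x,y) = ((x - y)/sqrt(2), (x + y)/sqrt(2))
B

A transformation preserves a norm if ||T(v)|| = ||v|| for every v; a single vector where the norm changes rules an option out.

(A) T(x,y) = (2x, 2y): v = (1, 0) has norm |1| + |0| = 1, but T(v) = (2, 0) has norm 2 -- not preserved.
(B) T(x,y) = (-y, x): preserves the norm -- it only permutes the coordinates and/or flips signs, which leaves |x| + |y| unchanged.
(C) T(x,y) = (x + y, y): v = (0, 1) has norm |0| + |1| = 1, but T(v) = (1, 1) has norm 2 -- not preserved.
(D) T(x,y) = ((x - y)/sqrt(2), (x + y)/sqrt(2)): v = (1, 0) has norm |1| + |0| = 1, but T(v) = (sqrt(2)/2, sqrt(2)/2) has norm sqrt(2) -- not preserved.

Therefore the answer is (B).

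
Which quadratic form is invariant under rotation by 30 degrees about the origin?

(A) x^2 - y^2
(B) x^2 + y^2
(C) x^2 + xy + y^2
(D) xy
B

Rotation by 30 degrees sends (x, y) to (sqrt(3)x/2 - y/2, x/2 + sqrt(3)y/2).
Substitute the transformed coordinates into each option and compare with the original:
(A) x^2 - y^2  ->  (sqrt(3)x/2 - y/2)^2 - (x/2 + sqrt(3)y/2)^2 = x^2/2 - sqrt(3)xy - y^2/2   [differs from x^2 - y^2: not invariant]
(B) x^2 + y^2  ->  (sqrt(3)x/2 - y/2)^2 + (x/2 + sqrt(3)y/2)^2 = x^2 + y^2   [equals x^2 + y^2: invariant]
(C) x^2 + xy + y^2  ->  (sqrt(3)x/2 - y/2)^2 + (sqrt(3)x/2 - y/2)(x/2 + sqrt(3)y/2) + (x/2 + sqrt(3)y/2)^2 = sqrt(3)x^2/4 + x^2 + xy/2 - sqrt(3)y^2/4 + y^2   [differs from x^2 + xy + y^2: not invariant]
(D) xy  ->  (sqrt(3)x/2 - y/2)(x/2 + sqrt(3)y/2) = sqrt(3)x^2/4 + xy/2 - sqrt(3)y^2/4   [differs from xy: not invariant]

Only option (B), x^2 + y^2, is unchanged by the transformation.
x^2 + y^2 is the squared distance from the origin, which rotations preserve.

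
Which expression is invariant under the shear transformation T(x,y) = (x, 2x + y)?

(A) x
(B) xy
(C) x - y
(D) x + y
A

Under the shear T(x,y) = (x, 2x + y):
Substitute the transformed coordinates into each option and compare with the original:
(A) x  ->  (x) = x   [equals x: invariant]
(B) xy  ->  (x)(2x + y) = 2x^2 + xy   [differs from xy: not invariant]
(C) x - y  ->  (x) - (2x + y) = -x - y   [differs from x - y: not invariant]
(D) x + y  ->  (x) + (2x + y) = 3x + y   [differs from x + y: not invariant]

Only option (A), x, is unchanged by the transformation.
A vertical shear moves points parallel to the y-axis, so the x-coordinate (and any function of x alone) is unchanged.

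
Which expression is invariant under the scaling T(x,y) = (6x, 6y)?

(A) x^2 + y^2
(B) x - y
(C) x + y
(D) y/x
D

Under the uniform scaling T(x,y) = (6x, 6y):
Substitute the transformed coordinates into each option and compare with the original:
(A) x^2 + y^2  ->  (6x)^2 + (6y)^2 = 36x^2 + 36y^2   [differs from x^2 + y^2: not invariant]
(B) x - y  ->  (6x) - (6y) = 6x - 6y   [differs from x - y: not invariant]
(C) x + y  ->  (6x) + (6y) = 6x + 6y   [differs from x + y: not invariant]
(D) y/x  ->  (6y)/(6x) = y/x   [equals y/x: invariant]

Only option (D), y/x, is unchanged by the transformation.
The common factor 6 cancels in a ratio of coordinates, while sums, products and sums of squares pick up factors of 6 or 36.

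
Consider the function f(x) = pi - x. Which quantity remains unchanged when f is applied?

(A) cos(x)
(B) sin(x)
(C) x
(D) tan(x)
B

For f(x) = pi - x:
sin(pi - x) = sin(x), so sine is invariant under this transformation.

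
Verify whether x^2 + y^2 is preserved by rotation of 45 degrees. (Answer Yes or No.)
Yes

Applying rotation by 45 degrees: x' = x*cos(45 degrees) - y*sin(45 degrees) = sqrt(2)x/2 - sqrt(2)y/2, y' = x*sin(45 degrees) + y*cos(45 degrees) = sqrt(2)x/2 + sqrt(2)y/2

Substituting into x^2 + y^2:
(sqrt(2)x/2 - sqrt(2)y/2)^2 + (sqrt(2)x/2 + sqrt(2)y/2)^2
= x^2 + y^2

This equals the original expression x^2 + y^2, so it IS invariant.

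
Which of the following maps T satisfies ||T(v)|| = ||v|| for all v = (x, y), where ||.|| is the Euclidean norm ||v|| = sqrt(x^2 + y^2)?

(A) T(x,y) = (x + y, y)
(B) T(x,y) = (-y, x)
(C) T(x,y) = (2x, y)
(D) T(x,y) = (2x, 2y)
B

A transformation preserves a norm if ||T(v)|| = ||v|| for every v; a single vector where the norm changes rules an option out.

(A) T(x,y) = (x + y, y): v = (0, 1) has norm sqrt((0)^2 + (1)^2) = 1, but T(v) = (1, 1) has norm sqrt(2) -- not preserved.
(B) T(x,y) = (-y, x): preserves the norm -- it is an orthogonal map (a rotation/reflection), and (-y)^2 + (x)^2 simplifies to x^2 + y^2.
(C) T(x,y) = (2x, y): v = (1, 0) has norm sqrt((1)^2 + (0)^2) = 1, but T(v) = (2, 0) has norm 2 -- not preserved.
(D) T(x,y) = (2x, 2y): v = (1, 0) has norm sqrt((1)^2 + (0)^2) = 1, but T(v) = (2, 0) has norm 2 -- not preserved.

Therefore the answer is (B).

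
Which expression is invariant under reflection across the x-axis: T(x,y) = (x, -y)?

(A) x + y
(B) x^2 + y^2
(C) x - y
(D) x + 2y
B

The map is reflection across the x-axis: T(x,y) = (x, -y).
Substitute the transformed coordinates into each option and compare with the original:
(A) x + y  ->  (x) + (-y) = x - y   [differs from x + y: not invariant]
(B) x^2 + y^2  ->  (x)^2 + (-y)^2 = x^2 + y^2   [equals x^2 + y^2: invariant]
(C) x - y  ->  (x) - (-y) = x + y   [differs from x - y: not invariant]
(D) x + 2y  ->  (x) + 2(-y) = x - 2y   [differs from x + 2y: not invariant]

Only option (B), x^2 + y^2, is unchanged by the transformation.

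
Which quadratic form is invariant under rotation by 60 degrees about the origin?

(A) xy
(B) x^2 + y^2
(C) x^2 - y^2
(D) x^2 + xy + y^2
B

Rotation by 60 degrees sends (x, y) to (x/2 - sqrt(3)y/2, sqrt(3)x/2 + y/2).
Substitute the transformed coordinates into each option and compare with the original:
(A) xy  ->  (x/2 - sqrt(3)y/2)(sqrt(3)x/2 + y/2) = sqrt(3)x^2/4 - xy/2 - sqrt(3)y^2/4   [differs from xy: not invariant]
(B) x^2 + y^2  ->  (x/2 - sqrt(3)y/2)^2 + (sqrt(3)x/2 + y/2)^2 = x^2 + y^2   [equals x^2 + y^2: invariant]
(C) x^2 - y^2  ->  (x/2 - sqrt(3)y/2)^2 - (sqrt(3)x/2 + y/2)^2 = -x^2/2 - sqrt(3)xy + y^2/2   [differs from x^2 - y^2: not invariant]
(D) x^2 + xy + y^2  ->  (x/2 - sqrt(3)y/2)^2 + (x/2 - sqrt(3)y/2)(sqrt(3)x/2 + y/2) + (sqrt(3)x/2 + y/2)^2 = sqrt(3)x^2/4 + x^2 - xy/2 - sqrt(3)y^2/4 + y^2   [differs from x^2 + xy + y^2: not invariant]

Only option (B), x^2 + y^2, is unchanged by the transformation.
x^2 + y^2 is the squared distance from the origin, which rotations preserve.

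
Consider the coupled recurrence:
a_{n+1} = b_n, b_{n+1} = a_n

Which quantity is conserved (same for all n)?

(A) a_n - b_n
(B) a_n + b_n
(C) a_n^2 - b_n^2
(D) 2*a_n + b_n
B

Replace a_n by a_{n+1} = b_n and b_n by b_{n+1} = a_n in each option and simplify:
(A) a_n - b_n  ->  (b_n) - (a_n) = -a_n + b_n   [not conserved]
(B) a_n + b_n  ->  (b_n) + (a_n) = a_n + b_n   [conserved]
(C) a_n^2 - b_n^2  ->  (b_n)^2 - (a_n)^2 = -a_n^2 + b_n^2   [not conserved]
(D) 2*a_n + b_n  ->  2*(b_n) + (a_n) = a_n + 2*b_n   [not conserved]

Only (B) a_n + b_n returns to itself after one step, so it is the conserved quantity.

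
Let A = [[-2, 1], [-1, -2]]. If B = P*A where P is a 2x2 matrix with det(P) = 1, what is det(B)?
5

By the multiplicative property of determinants, det(B) = det(P*A) = det(P) * det(A) = det(A),
so the determinant is invariant under multiplication by any determinant-1 matrix; we just need det(A).

det(A) = (-2)(-2) - (1)(-1) = 4 - (-1) = 5

Therefore det(B) = 1 * 5 = 5.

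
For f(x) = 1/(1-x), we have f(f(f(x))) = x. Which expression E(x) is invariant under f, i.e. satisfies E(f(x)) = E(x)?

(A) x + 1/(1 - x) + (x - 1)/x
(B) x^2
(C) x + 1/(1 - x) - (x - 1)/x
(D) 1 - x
A

Replace x by f(x) = 1/(1 - x) in each option and simplify. As a quick numerical cross-check, also compare E(3) with E(f(3)) = E(-1/2).

(A) x + 1/(1 - x) + (x - 1)/x  ->  (1/(1 - x)) + 1/(1 - (1/(1 - x))) + ((1/(1 - x)) - 1)/(1/(1 - x)), which simplifies back to x + 1/(1 - x) + (x - 1)/x; check: E(3) = 19/6, E(-1/2) = 19/6.   [invariant]
(B) x^2  ->  (1/(1 - x))^2 = (x - 1)^(-2); check: E(3) = 9 but E(-1/2) = 1/4.   [not invariant]
(C) x + 1/(1 - x) - (x - 1)/x  ->  (1/(1 - x)) + 1/(1 - (1/(1 - x))) - ((1/(1 - x)) - 1)/(1/(1 - x)) = (x^2(1 - x) - x + (x - 1)^2)/(x(x - 1)); check: E(3) = 11/6 but E(-1/2) = -17/6.   [not invariant]
(D) 1 - x  ->  1 - (1/(1 - x)) = x/(x - 1); check: E(3) = -2 but E(-1/2) = 3/2.   [not invariant]

Only (A) is unchanged. Indeed f(f(x)) = 1/(1 - 1/(1-x)) = (1-x)/(-x) = (x-1)/x, so E(x) = x + f(x) + f(f(x)) is the sum over the whole 3-cycle; applying f just permutes the three terms cyclically (x -> f(x) -> f(f(x)) -> x), leaving the sum unchanged.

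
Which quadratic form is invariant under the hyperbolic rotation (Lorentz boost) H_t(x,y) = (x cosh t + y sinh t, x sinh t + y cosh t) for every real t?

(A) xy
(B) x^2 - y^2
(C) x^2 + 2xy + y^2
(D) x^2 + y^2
B

Write x' = x cosh t + y sinh t, y' = x sinh t + y cosh t and substitute into each option:
(A) xy: (x cosh t + y sinh t)(x sinh t + y cosh t) = xy(cosh^2 t + sinh^2 t) + (x^2 + y^2) sinh t cosh t = xy cosh 2t + (x^2 + y^2)(sinh 2t)/2   [not invariant for t != 0]
(B) x^2 - y^2: (x cosh t + y sinh t)^2 - (x sinh t + y cosh t)^2 = x^2(cosh^2 t - sinh^2 t) + 2xy(cosh t sinh t - sinh t cosh t) + y^2(sinh^2 t - cosh^2 t) = x^2 - y^2   [invariant, using cosh^2 t - sinh^2 t = 1]
(C) x^2 + 2xy + y^2: (x' + y')^2 with x' + y' = (x + y)(cosh t + sinh t) = (x + y)e^t, so it becomes (x + y)^2 e^(2t)   [not invariant for t != 0]
(D) x^2 + y^2: (x cosh t + y sinh t)^2 + (x sinh t + y cosh t)^2 = (x^2 + y^2)(cosh^2 t + sinh^2 t) + 4xy sinh t cosh t = (x^2 + y^2) cosh 2t + 2xy sinh 2t   [not invariant for t != 0]

Only (B) x^2 - y^2 is unchanged; it is the Minkowski form preserved by Lorentz boosts, just as x^2 + y^2 is preserved by ordinary rotations.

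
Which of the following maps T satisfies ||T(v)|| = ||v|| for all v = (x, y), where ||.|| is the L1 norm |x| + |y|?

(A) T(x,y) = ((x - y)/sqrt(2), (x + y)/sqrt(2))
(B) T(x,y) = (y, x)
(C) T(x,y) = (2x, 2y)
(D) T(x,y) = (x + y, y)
B

A transformation preserves a norm if ||T(v)|| = ||v|| for every v; a single vector where the norm changes rules an option out.

(A) T(x,y) = ((x - y)/sqrt(2), (x + y)/sqrt(2)): v = (1, 0) has norm |1| + |0| = 1, but T(v) = (sqrt(2)/2, sqrt(2)/2) has norm sqrt(2) -- not preserved.
(B) T(x,y) = (y, x): preserves the norm -- it only permutes the coordinates and/or flips signs, which leaves |x| + |y| unchanged.
(C) T(x,y) = (2x, 2y): v = (1, 0) has norm |1| + |0| = 1, but T(v) = (2, 0) has norm 2 -- not preserved.
(D) T(x,y) = (x + y, y): v = (0, 1) has norm |0| + |1| = 1, but T(v) = (1, 1) has norm 2 -- not preserved.

Therefore the answer is (B).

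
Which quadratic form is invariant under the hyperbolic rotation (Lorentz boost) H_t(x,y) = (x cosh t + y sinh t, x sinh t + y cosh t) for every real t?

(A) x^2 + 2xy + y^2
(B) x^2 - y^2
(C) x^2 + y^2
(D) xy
B

Write x' = x cosh t + y sinh t, y' = x sinh t + y cosh t and substitute into each option:
(A) x^2 + 2xy + y^2: (x' + y')^2 with x' + y' = (x + y)(cosh t + sinh t) = (x + y)e^t, so it becomes (x + y)^2 e^(2t)   [not invariant for t != 0]
(B) x^2 - y^2: (x cosh t + y sinh t)^2 - (x sinh t + y cosh t)^2 = x^2(cosh^2 t - sinh^2 t) + 2xy(cosh t sinh t - sinh t cosh t) + y^2(sinh^2 t - cosh^2 t) = x^2 - y^2   [invariant, using cosh^2 t - sinh^2 t = 1]
(C) x^2 + y^2: (x cosh t + y sinh t)^2 + (x sinh t + y cosh t)^2 = (x^2 + y^2)(cosh^2 t + sinh^2 t) + 4xy sinh t cosh t = (x^2 + y^2) cosh 2t + 2xy sinh 2t   [not invariant for t != 0]
(D) xy: (x cosh t + y sinh t)(x sinh t + y cosh t) = xy(cosh^2 t + sinh^2 t) + (x^2 + y^2) sinh t cosh t = xy cosh 2t + (x^2 + y^2)(sinh 2t)/2   [not invariant for t != 0]

Only (B) x^2 - y^2 is unchanged; it is the Minkowski form preserved by Lorentz boosts, just as x^2 + y^2 is preserved by ordinary rotations.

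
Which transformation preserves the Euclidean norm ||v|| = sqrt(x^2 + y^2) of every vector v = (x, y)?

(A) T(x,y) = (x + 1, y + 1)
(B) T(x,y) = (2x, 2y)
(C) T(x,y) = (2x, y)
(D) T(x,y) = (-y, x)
D

A transformation preserves a norm if ||T(v)|| = ||v|| for every v; a single vector where the norm changes rules an option out.

(A) T(x,y) = (x + 1, y + 1): v = (1, 0) has norm sqrt((1)^2 + (0)^2) = 1, but T(v) = (2, 1) has norm sqrt(5) -- not preserved.
(B) T(x,y) = (2x, 2y): v = (1, 0) has norm sqrt((1)^2 + (0)^2) = 1, but T(v) = (2, 0) has norm 2 -- not preserved.
(C) T(x,y) = (2x, y): v = (1, 0) has norm sqrt((1)^2 + (0)^2) = 1, but T(v) = (2, 0) has norm 2 -- not preserved.
(D) T(x,y) = (-y, x): preserves the norm -- it is an orthogonal map (a rotation/reflection), and (-y)^2 + (x)^2 simplifies to x^2 + y^2.

Therefore the answer is (D).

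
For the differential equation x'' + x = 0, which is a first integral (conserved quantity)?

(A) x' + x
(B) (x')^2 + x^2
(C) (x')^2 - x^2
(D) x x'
B

A first integral I satisfies dI/dt = 0 along every solution. Differentiate each option and use the equation of motion:
(A) d/dt[x' + x] = x'' + x' = -x + x', not identically 0
(B) d/dt[(x')^2 + x^2] = 2x'x'' + 2x x' = 2x'(-x) + 2x x' = 0
(C) d/dt[(x')^2 - x^2] = 2x'x'' - 2x x' = -4x x', not identically 0
(D) d/dt[x x'] = (x')^2 + x x'' = (x')^2 - x^2, not identically 0

Only (B) has zero time-derivative. So the energy-like quantity (x')^2 + x^2 is the first integral.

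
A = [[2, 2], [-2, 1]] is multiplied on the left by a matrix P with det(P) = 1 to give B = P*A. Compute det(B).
6

By the multiplicative property of determinants, det(B) = det(P*A) = det(P) * det(A) = det(A),
so the determinant is invariant under multiplication by any determinant-1 matrix; we just need det(A).

det(A) = (2)(1) - (2)(-2) = 2 - (-4) = 6

Therefore det(B) = 1 * 6 = 6.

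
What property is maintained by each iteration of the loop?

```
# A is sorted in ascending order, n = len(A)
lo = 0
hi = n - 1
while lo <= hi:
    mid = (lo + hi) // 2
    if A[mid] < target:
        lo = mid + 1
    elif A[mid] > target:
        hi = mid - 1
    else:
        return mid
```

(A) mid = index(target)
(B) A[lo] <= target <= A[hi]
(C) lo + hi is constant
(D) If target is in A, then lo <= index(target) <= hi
D

A loop invariant must hold before the first iteration and be re-established by every execution of the body.

(D) If target is in A, then lo <= index(target) <= hi: Before the loop [lo, hi] = [0, n-1] covers every index. When A[mid] < target, sortedness puts target strictly to the right of mid, so setting lo = mid + 1 keeps index(target) in [lo, hi]; symmetrically for hi = mid - 1. Hence 'if target is in A then lo <= index(target) <= hi' holds after every iteration, and when lo > hi it proves target is absent.

The other options fail:
(A) mid = index(target): mid is just the current probe; it equals index(target) only on the iteration that returns.
(B) A[lo] <= target <= A[hi]: fails when target is not in A (e.g. target < A[0] already violates it before the loop), so it is not maintained in general.
(C) lo + hi is constant: each iteration moves exactly one of lo, hi, so lo + hi changes (e.g. 0 + (n-1) becomes (mid+1) + (n-1)).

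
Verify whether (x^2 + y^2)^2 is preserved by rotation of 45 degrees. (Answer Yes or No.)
Yes

Applying rotation by 45 degrees: x' = x*cos(45 degrees) - y*sin(45 degrees) = sqrt(2)x/2 - sqrt(2)y/2, y' = x*sin(45 degrees) + y*cos(45 degrees) = sqrt(2)x/2 + sqrt(2)y/2

Substituting into (x^2 + y^2)^2:
((sqrt(2)x/2 - sqrt(2)y/2)^2 + (sqrt(2)x/2 + sqrt(2)y/2)^2)^2
= x^4 + 2x^2y^2 + y^4 = (x^2 + y^2)^2

This equals the original expression (x^2 + y^2)^2, so it IS invariant.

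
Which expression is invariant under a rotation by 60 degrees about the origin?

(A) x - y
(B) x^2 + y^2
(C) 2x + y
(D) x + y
B

A rotation by 60 degrees sends (x, y) to (x/2 - sqrt(3)y/2, sqrt(3)x/2 + y/2).
Substitute the transformed coordinates into each option and compare with the original:
(A) x - y  ->  (x/2 - sqrt(3)y/2) - (sqrt(3)x/2 + y/2) = -sqrt(3)x/2 + x/2 - sqrt(3)y/2 - y/2   [differs from x - y: not invariant]
(B) x^2 + y^2  ->  (x/2 - sqrt(3)y/2)^2 + (sqrt(3)x/2 + y/2)^2 = x^2 + y^2   [equals x^2 + y^2: invariant]
(C) 2x + y  ->  2(x/2 - sqrt(3)y/2) + (sqrt(3)x/2 + y/2) = sqrt(3)x/2 + x - sqrt(3)y + y/2   [differs from 2x + y: not invariant]
(D) x + y  ->  (x/2 - sqrt(3)y/2) + (sqrt(3)x/2 + y/2) = x/2 + sqrt(3)x/2 - sqrt(3)y/2 + y/2   [differs from x + y: not invariant]

Only option (B), x^2 + y^2, is unchanged by the transformation.
Geometrically, x^2 + y^2 is the squared distance from the origin, which every rotation about the origin preserves.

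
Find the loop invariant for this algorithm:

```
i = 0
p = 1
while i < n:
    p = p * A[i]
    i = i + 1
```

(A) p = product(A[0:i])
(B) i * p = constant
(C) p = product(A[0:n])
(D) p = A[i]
A

A loop invariant must hold before the first iteration and be re-established by every execution of the body.

(A) p = product(A[0:i]): Initially i = 0 and p = 1 = product of the empty slice A[0:0]. If p = product(A[0:i]) holds at the top of an iteration, the body sets p to product(A[0:i]) * A[i] = product(A[0:i+1]) and then i to i+1, so the property is restored. At exit i = n, giving p = product(A[0:n]).

The other options fail:
(B) i * p = constant: initially i * p = 0, but after one iteration it is 1 * A[0], which is nonzero in general.
(C) p = product(A[0:n]): false before the loop (p = 1, not the full product) -- it only becomes true at exit.
(D) p = A[i]: after the first iteration p = A[0] but i = 1; in general p is a product of several elements, not a single one.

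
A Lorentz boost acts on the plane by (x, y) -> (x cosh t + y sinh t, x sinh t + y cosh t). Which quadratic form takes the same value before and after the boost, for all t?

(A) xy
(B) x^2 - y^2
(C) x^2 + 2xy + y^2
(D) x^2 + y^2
B

Write x' = x cosh t + y sinh t, y' = x sinh t + y cosh t and substitute into each option:
(A) xy: (x cosh t + y sinh t)(x sinh t + y cosh t) = xy(cosh^2 t + sinh^2 t) + (x^2 + y^2) sinh t cosh t = xy cosh 2t + (x^2 + y^2)(sinh 2t)/2   [not invariant for t != 0]
(B) x^2 - y^2: (x cosh t + y sinh t)^2 - (x sinh t + y cosh t)^2 = x^2(cosh^2 t - sinh^2 t) + 2xy(cosh t sinh t - sinh t cosh t) + y^2(sinh^2 t - cosh^2 t) = x^2 - y^2   [invariant, using cosh^2 t - sinh^2 t = 1]
(C) x^2 + 2xy + y^2: (x' + y')^2 with x' + y' = (x + y)(cosh t + sinh t) = (x + y)e^t, so it becomes (x + y)^2 e^(2t)   [not invariant for t != 0]
(D) x^2 + y^2: (x cosh t + y sinh t)^2 + (x sinh t + y cosh t)^2 = (x^2 + y^2)(cosh^2 t + sinh^2 t) + 4xy sinh t cosh t = (x^2 + y^2) cosh 2t + 2xy sinh 2t   [not invariant for t != 0]

Only (B) x^2 - y^2 is unchanged; it is the Minkowski form preserved by Lorentz boosts, just as x^2 + y^2 is preserved by ordinary rotations.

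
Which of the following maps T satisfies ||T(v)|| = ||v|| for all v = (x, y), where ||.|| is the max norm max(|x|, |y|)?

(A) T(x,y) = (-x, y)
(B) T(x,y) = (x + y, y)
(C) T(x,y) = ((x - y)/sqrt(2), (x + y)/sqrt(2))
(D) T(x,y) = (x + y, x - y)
A

A transformation preserves a norm if ||T(v)|| = ||v|| for every v; a single vector where the norm changes rules an option out.

(A) T(x,y) = (-x, y): preserves the norm -- it only permutes the coordinates and/or flips signs, which leaves max(|x|, |y|) unchanged.
(B) T(x,y) = (x + y, y): v = (1, 1) has norm max(|1|, |1|) = 1, but T(v) = (2, 1) has norm 2 -- not preserved.
(C) T(x,y) = ((x - y)/sqrt(2), (x + y)/sqrt(2)): v = (1, 0) has norm max(|1|, |0|) = 1, but T(v) = (sqrt(2)/2, sqrt(2)/2) has norm sqrt(2)/2 -- not preserved.
(D) T(x,y) = (x + y, x - y): v = (1, 1) has norm max(|1|, |1|) = 1, but T(v) = (2, 0) has norm 2 -- not preserved.

Therefore the answer is (A).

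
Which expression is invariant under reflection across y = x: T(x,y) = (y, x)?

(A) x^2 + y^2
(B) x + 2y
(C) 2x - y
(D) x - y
A

The map is reflection across y = x: T(x,y) = (y, x).
Substitute the transformed coordinates into each option and compare with the original:
(A) x^2 + y^2  ->  (y)^2 + (x)^2 = x^2 + y^2   [equals x^2 + y^2: invariant]
(B) x + 2y  ->  (y) + 2(x) = 2x + y   [differs from x + 2y: not invariant]
(C) 2x - y  ->  2(y) - (x) = -x + 2y   [differs from 2x - y: not invariant]
(D) x - y  ->  (y) - (x) = -x + y   [differs from x - y: not invariant]

Only option (A), x^2 + y^2, is unchanged by the transformation.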